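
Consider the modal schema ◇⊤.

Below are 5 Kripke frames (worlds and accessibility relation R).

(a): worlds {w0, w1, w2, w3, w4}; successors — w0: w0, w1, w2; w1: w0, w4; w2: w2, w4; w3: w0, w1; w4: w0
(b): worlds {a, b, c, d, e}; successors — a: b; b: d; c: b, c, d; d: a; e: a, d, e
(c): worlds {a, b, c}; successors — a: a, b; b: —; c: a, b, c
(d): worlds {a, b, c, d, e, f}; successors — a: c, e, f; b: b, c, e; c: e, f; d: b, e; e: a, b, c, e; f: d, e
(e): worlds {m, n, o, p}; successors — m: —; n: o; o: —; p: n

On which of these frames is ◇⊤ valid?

(a), (b), (d)

This is the axiom for seriality; its first-order frame correspondent is ∀x ∃y Rxy.
(a): ✓.
(b): ✓.
(c): fails — world b has no successor.
(d): ✓.
(e): fails — world m has no successor.
Valid on: (a), (b), (d).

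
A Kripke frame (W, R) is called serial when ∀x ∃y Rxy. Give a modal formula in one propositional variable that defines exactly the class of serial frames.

This is seriality; the standard corresponding axiom is D: □ψ → ◇ψ.
Suppose □ψ→◇ψ is valid. At any x set V(ψ)=W. Then □ψ at x, so ◇ψ at x, so x has a successor.

□ψ → ◇ψ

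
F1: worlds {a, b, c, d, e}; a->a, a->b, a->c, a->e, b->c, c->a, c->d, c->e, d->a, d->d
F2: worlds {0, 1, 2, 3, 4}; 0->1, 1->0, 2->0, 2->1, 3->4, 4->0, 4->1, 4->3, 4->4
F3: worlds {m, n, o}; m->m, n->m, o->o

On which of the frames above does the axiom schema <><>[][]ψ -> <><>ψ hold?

F2, F3

Frame correspondent (Sahlqvist): forall x forall y (x R^2 y -> exists w (y R^2 w & x R^2 w)) — i.e. a generalized confluence (Geach) condition.
F1: fails — aR²e but no w with eR²w and aR²w.
F2: holds.
F3: holds.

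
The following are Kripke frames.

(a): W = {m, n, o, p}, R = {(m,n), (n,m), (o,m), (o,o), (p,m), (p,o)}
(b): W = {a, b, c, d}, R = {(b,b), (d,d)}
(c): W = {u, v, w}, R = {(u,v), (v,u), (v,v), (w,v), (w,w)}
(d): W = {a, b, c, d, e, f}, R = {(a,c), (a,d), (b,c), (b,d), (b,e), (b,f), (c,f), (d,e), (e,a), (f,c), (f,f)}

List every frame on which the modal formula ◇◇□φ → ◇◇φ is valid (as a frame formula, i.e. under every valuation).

(b), (c)

Frame correspondent (Sahlqvist): ∀x ∀y (xR²y → ∃w (yRw ∧ xR²w)) — i.e. a generalized confluence (Geach) condition.
(a): fails — mR²m but no w with mRw and mR²w.
(b): satisfies the condition.
(c): satisfies the condition.
(d): fails — aR²e but no w with eRw and aR²w.
Valid on: (b), (c).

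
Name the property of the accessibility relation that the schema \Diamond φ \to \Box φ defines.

partial functionality: \forall x \forall y \forall z (Rxy \wedge Rxz \to y = z)

Suppose ◇φ→□φ is valid. Take Rxy, Rxz and set V(φ)={y}. Then ◇φ at x, so □φ at x, so φ at z, i.e. z=y.
Conversely, any frame satisfying \forall x \forall y \forall z (Rxy \wedge Rxz \to y = z) validates the schema.
Frame condition: \forall x \forall y \forall z (Rxy \wedge Rxz \to y = z).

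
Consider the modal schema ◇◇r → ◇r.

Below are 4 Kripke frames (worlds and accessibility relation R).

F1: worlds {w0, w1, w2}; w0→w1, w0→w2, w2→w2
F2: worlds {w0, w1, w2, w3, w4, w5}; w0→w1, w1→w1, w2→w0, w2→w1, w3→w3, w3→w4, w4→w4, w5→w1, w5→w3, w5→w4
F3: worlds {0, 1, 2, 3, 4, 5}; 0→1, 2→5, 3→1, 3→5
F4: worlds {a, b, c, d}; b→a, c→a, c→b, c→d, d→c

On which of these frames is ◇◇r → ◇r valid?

F1, F2, F3

The schema corresponds to transitivity: ∀x ∀y ∀z (Rxy ∧ Ryz → Rxz).
F1: condition met.
F2: condition met.
F3: condition met.
F4: fails — Rcd and Rdc but not Rcc.
Valid on: F1, F2, F3.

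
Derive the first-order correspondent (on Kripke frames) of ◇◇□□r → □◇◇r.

∀x ∀y ∀z ((xR²y ∧ xRz) → ∃w (yR²w ∧ zR²w))

This is a Sahlqvist (Geach-type) schema ◇^2□^2r → □^1◇^2r.
Minimal-valuation argument: fix x; take any y with xR^2y and any z with xR^1z. Set V(r) to the set of worlds R-reachable from y in exactly 2 steps. Then □^2r holds at y, so the antecedent holds at x; validity forces ◇^2r at z, giving a w with zR^2w and yR^2w.
First-order correspondent: ∀x ∀y ∀z ((xR²y ∧ xRz) → ∃w (yR²w ∧ zR²w)).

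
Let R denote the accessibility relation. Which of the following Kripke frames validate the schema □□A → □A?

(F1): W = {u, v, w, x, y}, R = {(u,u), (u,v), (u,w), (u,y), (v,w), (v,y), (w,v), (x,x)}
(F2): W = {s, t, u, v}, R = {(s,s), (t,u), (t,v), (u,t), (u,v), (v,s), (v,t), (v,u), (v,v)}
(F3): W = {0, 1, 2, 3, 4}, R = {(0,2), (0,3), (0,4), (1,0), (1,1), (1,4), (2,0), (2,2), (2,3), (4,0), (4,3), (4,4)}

(F2), (F3)

Frame correspondent (Sahlqvist): ∀x ∀y (Rxy → ∃z (Rxz ∧ Rzy)) — i.e. density.
(F1): fails — Rvw but no z with Rvz and Rzw.
(F2): holds.
(F3): holds.
Valid on: (F2), (F3).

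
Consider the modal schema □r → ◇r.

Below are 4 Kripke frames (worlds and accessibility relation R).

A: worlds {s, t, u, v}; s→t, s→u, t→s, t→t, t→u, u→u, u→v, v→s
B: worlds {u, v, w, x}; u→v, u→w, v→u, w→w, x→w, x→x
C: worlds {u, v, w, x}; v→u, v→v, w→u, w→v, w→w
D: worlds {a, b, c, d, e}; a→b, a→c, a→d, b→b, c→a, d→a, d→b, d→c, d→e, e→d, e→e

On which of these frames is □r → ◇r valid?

This is the axiom for seriality; its first-order frame correspondent is ∀x ∃y Rxy.
A: ✓.
B: ✓.
C: fails — world u has no successor.
D: ✓.

A, B, D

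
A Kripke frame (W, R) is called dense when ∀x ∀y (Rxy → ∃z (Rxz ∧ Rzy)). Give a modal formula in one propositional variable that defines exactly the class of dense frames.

A defining formula is □□ψ → □ψ (the C4 axiom).
Suppose □□ψ→□ψ is valid. Take Rxy and set V(ψ)={w : xR²w}. Then □□ψ at x, so □ψ at x, so ψ at y, i.e. ∃z(Rxz∧Rzy).

□□ψ → □ψ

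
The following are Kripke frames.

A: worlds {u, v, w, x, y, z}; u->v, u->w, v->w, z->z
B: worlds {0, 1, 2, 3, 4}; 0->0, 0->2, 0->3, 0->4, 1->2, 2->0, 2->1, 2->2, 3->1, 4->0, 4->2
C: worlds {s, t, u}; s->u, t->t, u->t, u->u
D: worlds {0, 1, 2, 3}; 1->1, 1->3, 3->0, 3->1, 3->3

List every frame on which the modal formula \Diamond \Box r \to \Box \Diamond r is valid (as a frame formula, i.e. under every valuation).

C

This is the axiom for convergence; its first-order frame correspondent is \forall x \forall y \forall z (Rxy \wedge Rxz \to \exists w (Ryw \wedge Rzw)).
A: fails — Ruv and Ruw but v and w have no common successor.
B: fails — R00 and R03 but 0 and 3 have no common successor.
C: condition met.
D: fails — R31 and R30 but 1 and 0 have no common successor.
Valid on: C.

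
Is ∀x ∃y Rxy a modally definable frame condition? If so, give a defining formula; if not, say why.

Definable; □p → ◇p defines it

This is a Sahlqvist condition; the D axiom □p → ◇p defines it.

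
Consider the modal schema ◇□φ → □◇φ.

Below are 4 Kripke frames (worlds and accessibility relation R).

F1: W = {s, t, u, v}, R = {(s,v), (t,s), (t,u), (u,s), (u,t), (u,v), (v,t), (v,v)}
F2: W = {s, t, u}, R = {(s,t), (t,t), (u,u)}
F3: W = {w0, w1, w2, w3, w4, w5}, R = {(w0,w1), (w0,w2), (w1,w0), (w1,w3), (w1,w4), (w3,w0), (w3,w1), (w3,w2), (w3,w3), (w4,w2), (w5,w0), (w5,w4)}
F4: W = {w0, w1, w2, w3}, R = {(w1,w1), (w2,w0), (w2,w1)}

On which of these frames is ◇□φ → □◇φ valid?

This is the axiom for convergence; its first-order frame correspondent is ∀x ∀y ∀z (Rxy ∧ Rxz → ∃w (Ryw ∧ Rzw)).
F1: fails — Ruv and Rut but v and t have no common successor.
F2: ✓.
F3: fails — Rw0w1 and Rw0w2 but w1 and w2 have no common successor.
F4: fails — Rw2w0 and Rw2w0 but w0 and w0 have no common successor.

F2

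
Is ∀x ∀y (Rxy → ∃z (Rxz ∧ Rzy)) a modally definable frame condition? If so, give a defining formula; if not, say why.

The condition is density. A defining modal formula is □□p → □p.
Suppose □□p→□p is valid. Take Rxy and set V(p)={w : xR²w}. Then □□p at x, so □p at x, so p at y, i.e. ∃z(Rxz∧Rzy).

Yes, by □□p → □p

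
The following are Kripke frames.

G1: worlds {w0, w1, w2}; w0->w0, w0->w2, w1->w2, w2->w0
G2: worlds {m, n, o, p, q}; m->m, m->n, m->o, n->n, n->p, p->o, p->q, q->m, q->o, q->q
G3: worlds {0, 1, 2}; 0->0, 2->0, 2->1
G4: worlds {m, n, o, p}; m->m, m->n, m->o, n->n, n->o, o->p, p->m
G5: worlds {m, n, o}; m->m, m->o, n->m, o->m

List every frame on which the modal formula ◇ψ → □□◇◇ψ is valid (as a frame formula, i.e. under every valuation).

Frame correspondent (Sahlqvist): ∀x ∀y ∀z ((xRy ∧ xR²z) → ∃w (y = w ∧ zR²w)) — i.e. a generalized confluence (Geach) condition.
G1: condition met.
G2: fails — mRm, mR²n but no w with m=w and nR²w.
G3: fails — 2R1, 2R²0 but no w with 1=w and 0R²w.
G4: fails — mRm, mR²n but no w with m=w and nR²w.
G5: condition met.

G1, G5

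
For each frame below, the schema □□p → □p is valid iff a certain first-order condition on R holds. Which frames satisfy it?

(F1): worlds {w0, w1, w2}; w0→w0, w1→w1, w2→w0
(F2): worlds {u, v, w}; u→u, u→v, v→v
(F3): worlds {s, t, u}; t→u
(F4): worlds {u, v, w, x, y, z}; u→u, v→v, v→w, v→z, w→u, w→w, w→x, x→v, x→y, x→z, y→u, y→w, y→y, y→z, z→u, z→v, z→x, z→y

(F1), (F2)

The schema corresponds to density: ∀x ∀y (Rxy → ∃z (Rxz ∧ Rzy)).
(F1): holds.
(F2): holds.
(F3): fails — Rtu but no z with Rtz and Rzu.
(F4): fails — Rzx but no t with Rzt and Rtx.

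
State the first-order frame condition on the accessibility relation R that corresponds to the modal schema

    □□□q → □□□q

This is a Sahlqvist (Geach-type) schema ◇^0□^3q → □^3◇^0q.
Minimal-valuation argument: fix x; take any y with xR^0y and any z with xR^3z. Set V(q) to the set of worlds R-reachable from y in exactly 3 steps. Then □^3q holds at y, so the antecedent holds at x; validity forces ◇^0q at z, giving a w with zR^0w and yR^3w.
First-order correspondent: ∀x ∀z (xR³z → ∃w (xR³w ∧ z = w)).

∀x ∀z (xR³z → ∃w (xR³w ∧ z = w))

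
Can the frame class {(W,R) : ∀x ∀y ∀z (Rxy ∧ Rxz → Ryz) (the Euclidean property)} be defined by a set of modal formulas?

Definable; ◇p → □◇p defines it

Yes: it is the Euclidean property, defined by the 5 schema ◇p → □◇p.
Suppose ◇p→□◇p is valid. Take Rxy, Rxz and set V(p)={y}. Then ◇p at x, so □◇p at x, so ◇p at z, so some w with Rzw has p; w=y, i.e. Rzy. By symmetry of the argument, Ryz.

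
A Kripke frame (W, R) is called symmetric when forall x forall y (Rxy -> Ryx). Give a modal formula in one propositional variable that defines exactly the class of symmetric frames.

p → □◇p

The condition is symmetry. The B schema p → □◇p defines it.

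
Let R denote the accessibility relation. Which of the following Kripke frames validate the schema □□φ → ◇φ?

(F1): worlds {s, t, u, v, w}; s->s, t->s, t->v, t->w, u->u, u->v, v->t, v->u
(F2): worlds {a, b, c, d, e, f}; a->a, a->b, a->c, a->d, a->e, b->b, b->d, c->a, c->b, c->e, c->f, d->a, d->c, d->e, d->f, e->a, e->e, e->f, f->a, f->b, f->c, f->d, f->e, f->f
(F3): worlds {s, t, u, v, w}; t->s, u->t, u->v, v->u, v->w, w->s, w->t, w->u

(F2)

This is the axiom for a generalized confluence (Geach) condition; its first-order frame correspondent is ∀x ∃w (xR²w ∧ xRw).
(F1): fails — at w but no w* with wR²w* and wRw*.
(F2): holds.
(F3): fails — at s but no w* with sR²w* and sRw*.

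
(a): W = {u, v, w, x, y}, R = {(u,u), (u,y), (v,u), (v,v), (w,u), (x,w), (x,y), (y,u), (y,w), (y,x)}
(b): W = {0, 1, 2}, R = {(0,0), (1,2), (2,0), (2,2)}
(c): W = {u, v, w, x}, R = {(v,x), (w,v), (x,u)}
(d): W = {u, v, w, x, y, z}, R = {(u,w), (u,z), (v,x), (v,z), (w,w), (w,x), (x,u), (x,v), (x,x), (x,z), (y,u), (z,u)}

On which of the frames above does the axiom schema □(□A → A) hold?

(b)

This is the axiom for shift-reflexivity; its first-order frame correspondent is ∀x ∀y (Rxy → Ryy).
(a): fails — Rxw but not Rww.
(b): ✓.
(c): fails — Rxu but not Ruu.
(d): fails — Ruz but not Rzz.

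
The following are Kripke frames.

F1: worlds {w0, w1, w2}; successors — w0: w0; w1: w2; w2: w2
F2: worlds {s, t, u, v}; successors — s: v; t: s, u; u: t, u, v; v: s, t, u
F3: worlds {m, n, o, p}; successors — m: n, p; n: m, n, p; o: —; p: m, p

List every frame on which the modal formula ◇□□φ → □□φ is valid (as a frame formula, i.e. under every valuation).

F1, F3

This is the axiom for a generalized confluence (Geach) condition; its first-order frame correspondent is ∀x ∀y ∀z ((xRy ∧ xR²z) → ∃w (yR²w ∧ z = w)).
F1: condition met.
F2: fails — tRs, tR²v but no w with sR²w and v=w.
F3: condition met.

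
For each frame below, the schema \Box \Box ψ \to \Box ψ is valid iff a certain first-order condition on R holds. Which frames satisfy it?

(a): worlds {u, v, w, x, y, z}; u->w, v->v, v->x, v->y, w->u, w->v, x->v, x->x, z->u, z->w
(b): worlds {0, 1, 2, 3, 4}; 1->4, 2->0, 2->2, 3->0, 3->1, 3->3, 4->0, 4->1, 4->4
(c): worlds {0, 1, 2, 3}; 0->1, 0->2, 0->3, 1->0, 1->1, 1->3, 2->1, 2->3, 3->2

The schema corresponds to density: \forall x \forall y (Rxy \to \exists z (Rxz \wedge Rzy)).
(a): fails — Rwu but no t with Rwt and Rtu.
(b): ✓.
(c): fails — R32 but no z with R3z and Rz2.
Valid on: (b).

(b)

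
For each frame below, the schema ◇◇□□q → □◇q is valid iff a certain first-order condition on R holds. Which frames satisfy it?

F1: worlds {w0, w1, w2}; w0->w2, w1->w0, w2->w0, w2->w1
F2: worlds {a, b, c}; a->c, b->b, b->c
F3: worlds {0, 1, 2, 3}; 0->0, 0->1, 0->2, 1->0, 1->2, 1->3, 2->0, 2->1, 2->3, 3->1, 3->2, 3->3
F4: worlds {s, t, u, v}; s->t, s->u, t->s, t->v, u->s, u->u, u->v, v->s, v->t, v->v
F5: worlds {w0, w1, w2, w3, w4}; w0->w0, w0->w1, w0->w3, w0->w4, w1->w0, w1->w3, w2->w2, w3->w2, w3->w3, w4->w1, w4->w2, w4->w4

Frame correspondent (Sahlqvist): ∀x ∀y ∀z ((xR²y ∧ xRz) → ∃w (yR²w ∧ zRw)) — i.e. a generalized confluence (Geach) condition.
F1: fails — w0R²w1, w0Rw2 but no w with w1R²w and w2Rw.
F2: fails — bR²b, bRc but no w with bR²w and cRw.
F3: ✓.
F4: ✓.
F5: fails — w0R²w2, w0Rw0 but no w with w2R²w and w0Rw.
Valid on: F3, F4.

F3, F4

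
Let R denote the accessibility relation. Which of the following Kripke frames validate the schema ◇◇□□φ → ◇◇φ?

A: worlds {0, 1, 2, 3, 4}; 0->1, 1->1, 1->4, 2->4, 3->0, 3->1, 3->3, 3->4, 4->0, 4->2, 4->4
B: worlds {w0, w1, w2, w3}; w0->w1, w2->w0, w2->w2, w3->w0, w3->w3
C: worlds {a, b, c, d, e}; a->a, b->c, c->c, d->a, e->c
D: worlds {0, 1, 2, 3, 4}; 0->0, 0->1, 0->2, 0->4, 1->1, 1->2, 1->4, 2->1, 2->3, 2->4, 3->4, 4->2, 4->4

Frame correspondent (Sahlqvist): ∀x ∀y (xR²y → ∃w (yR²w ∧ xR²w)) — i.e. a generalized confluence (Geach) condition.
A: ✓.
B: fails — w2R²w0 but no w with w0R²w and w2R²w.
C: ✓.
D: ✓.
Valid on: A, C, D.

A, C, D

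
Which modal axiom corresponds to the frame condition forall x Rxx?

This is reflexivity; the standard corresponding axiom is T: □s → s.
Suppose □s→s is valid. At any x set V(s)={w : Rxw}. Then □s holds at x, so s holds at x, i.e. Rxx.

□s → s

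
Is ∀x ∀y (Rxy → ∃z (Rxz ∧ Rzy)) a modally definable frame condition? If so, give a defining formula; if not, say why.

Yes, by □□r → □r

Yes: it is density, defined by the C4 schema □□r → □r.
Suppose □□r→□r is valid. Take Rxy and set V(r)={w : xR²w}. Then □□r at x, so □r at x, so r at y, i.e. ∃z(Rxz∧Rzy).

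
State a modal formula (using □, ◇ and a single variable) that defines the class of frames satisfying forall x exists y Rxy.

A defining formula is □s → ◇s (the D axiom).
Suppose □s→◇s is valid. At any x set V(s)=W. Then □s at x, so ◇s at x, so x has a successor.

□s → ◇s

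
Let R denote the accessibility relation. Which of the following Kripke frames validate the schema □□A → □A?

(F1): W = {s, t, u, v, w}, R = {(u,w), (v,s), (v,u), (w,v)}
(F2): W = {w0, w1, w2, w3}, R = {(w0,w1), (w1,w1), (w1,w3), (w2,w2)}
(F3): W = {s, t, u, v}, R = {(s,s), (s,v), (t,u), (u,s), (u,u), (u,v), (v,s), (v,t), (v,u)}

(F2)

This is the axiom for density; its first-order frame correspondent is ∀x ∀y (Rxy → ∃z (Rxz ∧ Rzy)).
(F1): fails — Rvu but no z with Rvz and Rzu.
(F2): ✓.
(F3): fails — Rvt but no z with Rvz and Rzt.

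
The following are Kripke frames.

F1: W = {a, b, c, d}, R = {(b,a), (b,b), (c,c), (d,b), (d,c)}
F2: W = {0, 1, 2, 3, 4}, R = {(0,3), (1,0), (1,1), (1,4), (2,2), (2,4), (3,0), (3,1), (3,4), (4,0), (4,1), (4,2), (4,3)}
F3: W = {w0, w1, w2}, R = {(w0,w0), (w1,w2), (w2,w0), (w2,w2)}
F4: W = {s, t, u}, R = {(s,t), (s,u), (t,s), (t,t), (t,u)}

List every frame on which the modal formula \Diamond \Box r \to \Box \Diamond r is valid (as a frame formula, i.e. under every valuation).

F3

Frame correspondent (Sahlqvist): \forall x \forall y \forall z (Rxy \wedge Rxz \to \exists w (Ryw \wedge Rzw)) — i.e. convergence.
F1: fails — Rbb and Rba but b and a have no common successor.
F2: fails — R10 and R11 but 0 and 1 have no common successor.
F3: holds.
F4: fails — Rsu and Rsu but u and u have no common successor.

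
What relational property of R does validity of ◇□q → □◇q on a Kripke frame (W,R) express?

convergence: ∀x ∀y ∀z (Rxy ∧ Rxz → ∃w (Ryw ∧ Rzw))

Suppose ◇□q→□◇q is valid. Take Rxy, Rxz and set V(q)={w : Ryw}. Then □q at y so ◇□q at x, so □◇q at x, so ◇q at z, giving w with Rzw and Ryw.
Conversely, on a frame with convergence the schema holds at every world under every valuation.
Frame condition: ∀x ∀y ∀z (Rxy ∧ Rxz → ∃w (Ryw ∧ Rzw)).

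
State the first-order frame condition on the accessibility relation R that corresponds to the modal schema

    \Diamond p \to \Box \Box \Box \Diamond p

\forall x \forall y \forall z ((xRy \wedge x R^3 z) \to \exists w (y = w \wedge zRw))

This is a Sahlqvist (Geach-type) schema ◇^1□^0p → □^3◇^1p.
Minimal-valuation argument: fix x; take any y with xR^1y and any z with xR^3z. Set V(p) to the set of worlds R-reachable from y in exactly 0 steps. Then □^0p holds at y, so the antecedent holds at x; validity forces ◇^1p at z, giving a w with zR^1w and yR^0w.
First-order correspondent: \forall x \forall y \forall z ((xRy \wedge x R^3 z) \to \exists w (y = w \wedge zRw)).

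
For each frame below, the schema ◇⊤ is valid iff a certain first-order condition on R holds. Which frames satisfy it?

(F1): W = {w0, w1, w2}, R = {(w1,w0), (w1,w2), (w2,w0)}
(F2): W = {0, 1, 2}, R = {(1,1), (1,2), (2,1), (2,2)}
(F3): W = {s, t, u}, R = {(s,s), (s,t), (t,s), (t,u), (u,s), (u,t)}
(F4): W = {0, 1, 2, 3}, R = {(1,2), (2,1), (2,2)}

The schema corresponds to seriality: ∀x ∃y Rxy.
(F1): fails — world w0 has no successor.
(F2): fails — world 0 has no successor.
(F3): condition met.
(F4): fails — world 0 has no successor.
Valid on: (F3).

(F3)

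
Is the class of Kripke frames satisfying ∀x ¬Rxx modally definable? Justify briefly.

Not definable by any modal formula

Modal frame validity is preserved under surjective bounded morphisms.
The 2-cycle (worlds 0,1 with 0→1→0) is irreflexive, and the map sending every world to a single reflexive point • is a surjective bounded morphism (forth: every edge maps to (•,•); back: every world has a successor). So any modal formula valid on the 2-cycle is also valid on the reflexive point, which is not irreflexive.
So the class is not modally definable.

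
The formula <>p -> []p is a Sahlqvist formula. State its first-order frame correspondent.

Partial functionality

Suppose ◇p→□p is valid. Take Rxy, Rxz and set V(p)={y}. Then ◇p at x, so □p at x, so p at z, i.e. z=y.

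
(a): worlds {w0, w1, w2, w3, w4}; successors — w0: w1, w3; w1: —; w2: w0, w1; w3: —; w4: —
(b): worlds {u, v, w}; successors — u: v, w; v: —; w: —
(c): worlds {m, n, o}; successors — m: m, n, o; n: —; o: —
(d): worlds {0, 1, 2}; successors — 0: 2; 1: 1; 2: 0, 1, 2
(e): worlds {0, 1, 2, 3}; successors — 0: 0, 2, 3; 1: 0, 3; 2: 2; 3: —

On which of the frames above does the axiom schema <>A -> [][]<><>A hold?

(b)

The schema corresponds to a generalized confluence (Geach) condition: forall x forall y forall z ((xRy & x R^2 z) -> exists w (y = w & z R^2 w)).
(a): fails — w2Rw0, w2R²w1 but no w with w0=w and w1R²w.
(b): ✓.
(c): fails — mRm, mR²n but no w with m=w and nR²w.
(d): fails — 0R2, 0R²1 but no w with 2=w and 1R²w.
(e): fails — 0R0, 0R²2 but no w with 0=w and 2R²w.
Valid on: (b).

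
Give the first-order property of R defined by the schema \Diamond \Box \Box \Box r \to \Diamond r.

\forall x \forall y (xRy \to \exists w (y R^3 w \wedge xRw))

This is a Sahlqvist (Geach-type) schema ◇^1□^3r → □^0◇^1r.
Minimal-valuation argument: fix x; take any y with xR^1y and any z with xR^0z. Set V(r) to the set of worlds R-reachable from y in exactly 3 steps. Then □^3r holds at y, so the antecedent holds at x; validity forces ◇^1r at z, giving a w with zR^1w and yR^3w.
First-order correspondent: \forall x \forall y (xRy \to \exists w (y R^3 w \wedge xRw)).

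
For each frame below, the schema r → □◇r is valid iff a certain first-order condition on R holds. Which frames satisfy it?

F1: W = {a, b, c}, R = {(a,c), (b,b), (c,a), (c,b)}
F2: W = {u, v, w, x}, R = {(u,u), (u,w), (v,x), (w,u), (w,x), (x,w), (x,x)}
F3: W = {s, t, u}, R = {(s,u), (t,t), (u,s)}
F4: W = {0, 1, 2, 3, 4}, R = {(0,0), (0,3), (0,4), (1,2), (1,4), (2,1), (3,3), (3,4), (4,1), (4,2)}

F3

Frame correspondent (Sahlqvist): ∀x ∀y (Rxy → Ryx) — i.e. symmetry.
F1: fails — Rcb but not Rbc.
F2: fails — Rvx but not Rxv.
F3: ✓.
F4: fails — R34 but not R43.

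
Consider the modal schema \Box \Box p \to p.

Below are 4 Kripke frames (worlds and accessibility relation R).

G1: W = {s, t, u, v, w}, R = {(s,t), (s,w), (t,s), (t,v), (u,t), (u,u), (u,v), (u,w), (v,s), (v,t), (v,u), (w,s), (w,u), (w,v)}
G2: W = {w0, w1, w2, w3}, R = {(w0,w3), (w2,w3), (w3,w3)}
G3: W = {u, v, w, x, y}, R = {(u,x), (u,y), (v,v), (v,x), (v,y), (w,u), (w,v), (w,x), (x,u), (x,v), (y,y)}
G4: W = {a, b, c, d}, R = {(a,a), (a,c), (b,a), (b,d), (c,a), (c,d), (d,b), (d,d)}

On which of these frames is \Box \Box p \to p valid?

G1, G4

Frame correspondent (Sahlqvist): \forall x \exists w (x R^2 w \wedge x = w) — i.e. a generalized confluence (Geach) condition.
G1: holds.
G2: fails — at w0 but no w with w0R²w and w0=w.
G3: fails — at w but no t with wR²t and w=t.
G4: holds.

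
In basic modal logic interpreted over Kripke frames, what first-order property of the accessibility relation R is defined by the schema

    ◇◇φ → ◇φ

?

This is frame-equivalent to □φ → □□φ (substitute ¬φ for φ and contrapose).
Suppose □φ→□□φ is valid. Take Rxy, Ryz and set V(φ)={w : Rxw}. Then □φ at x, so □□φ at x, so □φ at y, so φ at z, i.e. Rxz.
The converse is a direct semantic check.
So the correspondent is transitivity.

Transitivity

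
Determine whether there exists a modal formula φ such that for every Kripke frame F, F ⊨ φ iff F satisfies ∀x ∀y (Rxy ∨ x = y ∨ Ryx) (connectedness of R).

No

Modal frame validity is preserved under disjoint unions.
Take 3 disjoint single-world reflexive frames: each is trivially connected, but their disjoint union has 3 worlds with no edge between distinct components, so it is not connected.
Hence connectedness of R is not modally definable.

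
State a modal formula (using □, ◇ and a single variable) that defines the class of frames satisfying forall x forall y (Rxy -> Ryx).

q → □◇q

A defining formula is q → □◇q (the B axiom).
Suppose q→□◇q is valid. Take Rxy and set V(q)={x}. Then q at x, so □◇q at x, so ◇q at y, so some z with Ryz has q; z=x, i.e. Ryx.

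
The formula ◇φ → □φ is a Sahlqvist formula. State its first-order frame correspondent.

Partial functionality

Suppose ◇φ→□φ is valid. Take Rxy, Rxz and set V(φ)={y}. Then ◇φ at x, so □φ at x, so φ at z, i.e. z=y.
The converse is a direct semantic check.
Frame condition: ∀x ∀y ∀z (Rxy ∧ Rxz → y = z).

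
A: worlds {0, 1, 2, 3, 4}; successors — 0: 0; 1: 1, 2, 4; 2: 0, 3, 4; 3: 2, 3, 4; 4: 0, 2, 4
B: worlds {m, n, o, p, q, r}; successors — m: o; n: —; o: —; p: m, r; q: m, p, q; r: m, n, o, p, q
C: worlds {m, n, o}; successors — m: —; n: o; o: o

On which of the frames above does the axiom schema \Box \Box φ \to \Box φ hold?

Frame correspondent (Sahlqvist): \forall x \forall y (Rxy \to \exists z (Rxz \wedge Rzy)) — i.e. density.
A: condition met.
B: fails — Rpr but no z with Rpz and Rzr.
C: condition met.
Valid on: A, C.

A, C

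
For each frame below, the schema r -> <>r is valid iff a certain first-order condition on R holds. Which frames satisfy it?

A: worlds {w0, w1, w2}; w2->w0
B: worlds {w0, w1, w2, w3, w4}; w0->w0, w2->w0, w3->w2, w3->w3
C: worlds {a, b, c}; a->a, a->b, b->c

This is the axiom for reflexivity; its first-order frame correspondent is forall x Rxx.
A: fails — world w0 does not see itself.
B: fails — world w1 does not see itself.
C: fails — world b does not see itself.
Valid on no frame.

none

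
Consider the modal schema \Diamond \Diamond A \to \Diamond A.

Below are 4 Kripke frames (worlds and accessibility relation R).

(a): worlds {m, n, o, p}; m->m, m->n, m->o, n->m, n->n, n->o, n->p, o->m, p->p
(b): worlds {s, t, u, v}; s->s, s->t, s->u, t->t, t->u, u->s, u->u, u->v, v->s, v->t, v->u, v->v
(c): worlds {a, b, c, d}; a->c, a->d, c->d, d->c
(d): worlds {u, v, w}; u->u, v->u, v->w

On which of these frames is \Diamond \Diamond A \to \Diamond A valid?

This is the axiom for transitivity; its first-order frame correspondent is \forall x \forall y \forall z (Rxy \wedge Ryz \to Rxz).
(a): fails — Rom and Rmo but not Roo.
(b): fails — Ruv and Rvt but not Rut.
(c): fails — Rcd and Rdc but not Rcc.
(d): satisfies the condition.
Valid on: (d).

(d)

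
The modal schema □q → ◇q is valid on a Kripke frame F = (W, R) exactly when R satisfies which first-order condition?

Suppose □q→◇q is valid. At any x set V(q)=W. Then □q at x, so ◇q at x, so x has a successor.
Conversely, any frame satisfying ∀x ∃y Rxy validates the schema.
So the correspondent is seriality.

Seriality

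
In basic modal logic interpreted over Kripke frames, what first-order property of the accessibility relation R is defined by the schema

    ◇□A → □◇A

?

convergence: ∀x ∀y ∀z (Rxy ∧ Rxz → ∃w (Ryw ∧ Rzw))

Suppose ◇□A→□◇A is valid. Take Rxy, Rxz and set V(A)={w : Ryw}. Then □A at y so ◇□A at x, so □◇A at x, so ◇A at z, giving w with Rzw and Ryw.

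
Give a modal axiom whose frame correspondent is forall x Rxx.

This is reflexivity; the standard corresponding axiom is T: □p → p.
Suppose □p→p is valid. At any x set V(p)={w : Rxw}. Then □p holds at x, so p holds at x, i.e. Rxx.

□p → p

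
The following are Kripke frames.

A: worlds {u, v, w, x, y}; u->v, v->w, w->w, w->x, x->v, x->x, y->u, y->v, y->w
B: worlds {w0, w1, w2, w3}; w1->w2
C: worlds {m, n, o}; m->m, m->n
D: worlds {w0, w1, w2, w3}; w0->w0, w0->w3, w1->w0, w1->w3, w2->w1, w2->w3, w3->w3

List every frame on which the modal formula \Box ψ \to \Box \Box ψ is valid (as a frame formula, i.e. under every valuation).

The schema corresponds to transitivity: \forall x \forall y \forall z (Rxy \wedge Ryz \to Rxz).
A: fails — Ruv and Rvw but not Ruw.
B: holds.
C: holds.
D: fails — Rw2w1 and Rw1w0 but not Rw2w0.

B, C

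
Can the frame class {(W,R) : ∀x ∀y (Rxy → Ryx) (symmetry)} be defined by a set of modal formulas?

Yes: it is symmetry, defined by the B schema r → □◇r.
Suppose r→□◇r is valid. Take Rxy and set V(r)={x}. Then r at x, so □◇r at x, so ◇r at y, so some z with Ryz has r; z=x, i.e. Ryx.

Yes, by r → □◇r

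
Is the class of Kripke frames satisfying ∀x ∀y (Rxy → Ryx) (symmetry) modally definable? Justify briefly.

Yes, by r → □◇r

This is a Sahlqvist condition; the B axiom r → □◇r defines it.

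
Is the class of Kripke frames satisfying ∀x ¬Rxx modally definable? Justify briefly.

No

Modal frame validity is preserved under surjective bounded morphisms.
The 3-cycle (worlds 0,1,2 with 0→1→2→0) is irreflexive, and the map sending every world to a single reflexive point • is a surjective bounded morphism (forth: every edge maps to (•,•); back: every world has a successor). So any modal formula valid on the 3-cycle is also valid on the reflexive point, which is not irreflexive.
So the class is not modally definable.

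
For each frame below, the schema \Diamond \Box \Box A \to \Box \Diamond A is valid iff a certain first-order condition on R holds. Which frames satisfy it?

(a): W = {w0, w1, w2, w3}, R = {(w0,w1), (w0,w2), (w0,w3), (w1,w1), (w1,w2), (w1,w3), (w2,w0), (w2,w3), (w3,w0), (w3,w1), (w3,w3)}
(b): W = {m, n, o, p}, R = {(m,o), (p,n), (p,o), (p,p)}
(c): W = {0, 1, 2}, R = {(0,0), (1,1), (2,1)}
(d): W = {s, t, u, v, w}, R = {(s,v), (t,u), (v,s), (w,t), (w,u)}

The schema corresponds to a generalized confluence (Geach) condition: \forall x \forall y \forall z ((xRy \wedge xRz) \to \exists w (y R^2 w \wedge zRw)).
(a): ✓.
(b): fails — mRo, mRo but no w with oR²w and oRw.
(c): ✓.
(d): fails — sRv, sRv but no w* with vR²w* and vRw*.

(a), (c)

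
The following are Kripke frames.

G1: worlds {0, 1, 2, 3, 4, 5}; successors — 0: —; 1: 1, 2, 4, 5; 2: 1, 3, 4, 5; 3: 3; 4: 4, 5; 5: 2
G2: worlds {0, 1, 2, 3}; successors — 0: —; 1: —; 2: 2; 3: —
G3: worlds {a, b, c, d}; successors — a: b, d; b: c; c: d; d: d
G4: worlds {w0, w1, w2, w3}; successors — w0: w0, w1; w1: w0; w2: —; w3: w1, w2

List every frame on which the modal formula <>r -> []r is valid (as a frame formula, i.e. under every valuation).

G2

Frame correspondent (Sahlqvist): forall x forall y forall z (Rxy & Rxz -> y = z) — i.e. partial functionality.
G1: fails — 1 sees both 1 and 2.
G2: condition met.
G3: fails — a sees both b and d.
G4: fails — w0 sees both w0 and w1.
Valid on: G2.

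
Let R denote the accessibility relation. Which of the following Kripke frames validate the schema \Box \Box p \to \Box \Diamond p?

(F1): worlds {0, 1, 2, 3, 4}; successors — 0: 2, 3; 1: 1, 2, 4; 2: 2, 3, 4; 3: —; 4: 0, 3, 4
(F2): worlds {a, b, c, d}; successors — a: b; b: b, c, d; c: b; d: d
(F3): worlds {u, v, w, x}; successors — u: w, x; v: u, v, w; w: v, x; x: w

The schema corresponds to a generalized confluence (Geach) condition: \forall x \forall z (xRz \to \exists w (x R^2 w \wedge zRw)).
(F1): fails — 0R3 but no w with 0R²w and 3Rw.
(F2): holds.
(F3): holds.
Valid on: (F2), (F3).

(F2), (F3)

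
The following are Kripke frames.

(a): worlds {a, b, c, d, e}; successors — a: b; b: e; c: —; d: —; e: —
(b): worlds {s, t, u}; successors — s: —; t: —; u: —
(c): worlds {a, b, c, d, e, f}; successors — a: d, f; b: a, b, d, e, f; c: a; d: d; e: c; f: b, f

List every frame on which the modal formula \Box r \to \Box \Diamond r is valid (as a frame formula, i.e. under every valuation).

This is the axiom for a generalized confluence (Geach) condition; its first-order frame correspondent is \forall x \forall z (xRz \to \exists w (xRw \wedge zRw)).
(a): fails — aRb but no w with aRw and bRw.
(b): holds.
(c): fails — bRe but no w with bRw and eRw.

(b)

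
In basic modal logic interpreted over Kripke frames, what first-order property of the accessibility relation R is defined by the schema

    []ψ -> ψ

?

reflexivity

This schema is the T axiom.
Its frame correspondent is reflexivity — forall x Rxx.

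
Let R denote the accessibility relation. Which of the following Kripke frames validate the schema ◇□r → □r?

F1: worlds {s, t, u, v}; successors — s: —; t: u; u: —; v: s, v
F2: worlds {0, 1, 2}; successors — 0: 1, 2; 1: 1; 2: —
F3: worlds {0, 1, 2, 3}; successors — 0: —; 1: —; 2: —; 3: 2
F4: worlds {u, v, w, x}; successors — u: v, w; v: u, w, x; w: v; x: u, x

none

This is the axiom for the Euclidean property; its first-order frame correspondent is ∀x ∀y ∀z (Rxy ∧ Rxz → Ryz).
F1: fails — Rtu and Rtu but not Ruu.
F2: fails — R01 and R02 but not R12.
F3: fails — R32 and R32 but not R22.
F4: fails — Ruv and Ruv but not Rvv.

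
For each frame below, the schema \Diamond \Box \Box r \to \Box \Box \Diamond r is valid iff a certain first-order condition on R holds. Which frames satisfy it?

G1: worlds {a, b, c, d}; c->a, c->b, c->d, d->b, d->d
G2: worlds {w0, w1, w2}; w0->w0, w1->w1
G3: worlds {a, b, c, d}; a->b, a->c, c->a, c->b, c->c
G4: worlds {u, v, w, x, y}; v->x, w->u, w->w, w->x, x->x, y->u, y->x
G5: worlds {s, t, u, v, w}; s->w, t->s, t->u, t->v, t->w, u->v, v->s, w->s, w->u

This is the axiom for a generalized confluence (Geach) condition; its first-order frame correspondent is \forall x \forall y \forall z ((xRy \wedge x R^2 z) \to \exists w (y R^2 w \wedge zRw)).
G1: fails — cRa, cR²b but no w with aR²w and bRw.
G2: satisfies the condition.
G3: fails — aRb, aR²a but no w with bR²w and aRw.
G4: fails — wRu, wR²u but no t with uR²t and uRt.
G5: fails — tRs, tR²s but no w* with sR²w* and sRw*.
Valid on: G2.

G2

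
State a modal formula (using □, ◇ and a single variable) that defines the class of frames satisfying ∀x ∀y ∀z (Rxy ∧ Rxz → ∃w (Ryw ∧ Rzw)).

◇□s → □◇s

This is convergence; the standard corresponding axiom is .2: ◇□s → □◇s.
Suppose ◇□s→□◇s is valid. Take Rxy, Rxz and set V(s)={w : Ryw}. Then □s at y so ◇□s at x, so □◇s at x, so ◇s at z, giving w with Rzw and Ryw.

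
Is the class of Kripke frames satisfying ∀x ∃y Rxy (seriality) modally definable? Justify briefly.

Yes, by □q → ◇q

The condition is seriality. A defining modal formula is □q → ◇q.
Suppose □q→◇q is valid. At any x set V(q)=W. Then □q at x, so ◇q at x, so x has a successor.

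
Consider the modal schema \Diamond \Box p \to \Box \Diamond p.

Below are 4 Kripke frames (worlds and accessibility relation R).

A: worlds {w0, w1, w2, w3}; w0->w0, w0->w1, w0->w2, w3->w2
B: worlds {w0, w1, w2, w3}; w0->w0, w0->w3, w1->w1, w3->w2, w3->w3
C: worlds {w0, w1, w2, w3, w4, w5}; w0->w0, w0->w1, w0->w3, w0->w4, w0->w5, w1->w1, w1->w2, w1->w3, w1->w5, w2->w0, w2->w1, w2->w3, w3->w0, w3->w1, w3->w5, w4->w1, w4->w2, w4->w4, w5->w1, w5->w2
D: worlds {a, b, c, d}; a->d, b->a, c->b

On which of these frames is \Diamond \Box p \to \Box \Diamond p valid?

C

This is the axiom for convergence; its first-order frame correspondent is \forall x \forall y \forall z (Rxy \wedge Rxz \to \exists w (Ryw \wedge Rzw)).
A: fails — Rw0w1 and Rw0w1 but w1 and w1 have no common successor.
B: fails — Rw3w2 and Rw3w2 but w2 and w2 have no common successor.
C: holds.
D: fails — Rad and Rad but d and d have no common successor.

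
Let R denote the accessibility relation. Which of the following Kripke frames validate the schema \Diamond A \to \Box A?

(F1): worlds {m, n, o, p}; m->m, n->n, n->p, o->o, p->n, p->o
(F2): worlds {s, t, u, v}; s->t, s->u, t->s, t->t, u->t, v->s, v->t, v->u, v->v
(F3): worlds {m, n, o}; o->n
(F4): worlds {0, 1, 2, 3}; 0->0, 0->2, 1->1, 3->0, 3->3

(F3)

This is the axiom for partial functionality; its first-order frame correspondent is \forall x \forall y \forall z (Rxy \wedge Rxz \to y = z).
(F1): fails — n sees both n and p.
(F2): fails — s sees both t and u.
(F3): condition met.
(F4): fails — 0 sees both 0 and 2.
Valid on: (F3).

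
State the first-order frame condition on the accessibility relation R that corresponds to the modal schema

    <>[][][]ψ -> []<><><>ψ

forall x forall y forall z ((xRy & xRz) -> exists w (y R^3 w & z R^3 w))

This is a Sahlqvist (Geach-type) schema ◇^1□^3ψ → □^1◇^3ψ.
Minimal-valuation argument: fix x; take any y with xR^1y and any z with xR^1z. Set V(ψ) to the set of worlds R-reachable from y in exactly 3 steps. Then □^3ψ holds at y, so the antecedent holds at x; validity forces ◇^3ψ at z, giving a w with zR^3w and yR^3w.
First-order correspondent: forall x forall y forall z ((xRy & xRz) -> exists w (y R^3 w & z R^3 w)).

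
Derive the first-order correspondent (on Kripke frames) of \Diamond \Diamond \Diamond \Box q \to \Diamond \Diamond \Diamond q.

This is a Sahlqvist (Geach-type) schema ◇^3□^1q → □^0◇^3q.
Minimal-valuation argument: fix x; take any y with xR^3y and any z with xR^0z. Set V(q) to the set of worlds R-reachable from y in exactly 1 step. Then □^1q holds at y, so the antecedent holds at x; validity forces ◇^3q at z, giving a w with zR^3w and yR^1w.
First-order correspondent: \forall x \forall y (x R^3 y \to \exists w (yRw \wedge x R^3 w)).

\forall x \forall y (x R^3 y \to \exists w (yRw \wedge x R^3 w))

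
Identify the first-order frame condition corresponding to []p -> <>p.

Suppose □p→◇p is valid. At any x set V(p)=W. Then □p at x, so ◇p at x, so x has a successor.

seriality: forall x exists y Rxy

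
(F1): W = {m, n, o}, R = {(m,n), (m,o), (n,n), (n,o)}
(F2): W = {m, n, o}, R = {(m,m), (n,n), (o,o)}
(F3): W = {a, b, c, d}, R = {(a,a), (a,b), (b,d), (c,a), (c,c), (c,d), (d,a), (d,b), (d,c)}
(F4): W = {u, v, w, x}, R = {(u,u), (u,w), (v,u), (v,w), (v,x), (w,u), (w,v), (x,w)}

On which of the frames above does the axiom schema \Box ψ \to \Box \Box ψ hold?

(F1), (F2)

This is the axiom for transitivity; its first-order frame correspondent is \forall x \forall y \forall z (Rxy \wedge Ryz \to Rxz).
(F1): satisfies the condition.
(F2): satisfies the condition.
(F3): fails — Rcd and Rdb but not Rcb.
(F4): fails — Rxw and Rwu but not Rxu.
Valid on: (F1), (F2).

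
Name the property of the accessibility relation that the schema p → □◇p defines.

Symmetry

Suppose p→□◇p is valid. Take Rxy and set V(p)={x}. Then p at x, so □◇p at x, so ◇p at y, so some z with Ryz has p; z=x, i.e. Ryx.
Conversely, any frame satisfying ∀x ∀y (Rxy → Ryx) validates the schema.
So the correspondent is symmetry.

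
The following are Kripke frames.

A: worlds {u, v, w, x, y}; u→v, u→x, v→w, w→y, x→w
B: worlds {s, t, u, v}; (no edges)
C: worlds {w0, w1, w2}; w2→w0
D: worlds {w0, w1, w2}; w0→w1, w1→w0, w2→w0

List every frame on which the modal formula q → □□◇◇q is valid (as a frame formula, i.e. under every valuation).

B, C

Frame correspondent (Sahlqvist): ∀x ∀z (xR²z → ∃w (x = w ∧ zR²w)) — i.e. a generalized confluence (Geach) condition.
A: fails — uR²w but no t with u=t and wR²t.
B: ✓.
C: ✓.
D: fails — w2R²w1 but no w with w2=w and w1R²w.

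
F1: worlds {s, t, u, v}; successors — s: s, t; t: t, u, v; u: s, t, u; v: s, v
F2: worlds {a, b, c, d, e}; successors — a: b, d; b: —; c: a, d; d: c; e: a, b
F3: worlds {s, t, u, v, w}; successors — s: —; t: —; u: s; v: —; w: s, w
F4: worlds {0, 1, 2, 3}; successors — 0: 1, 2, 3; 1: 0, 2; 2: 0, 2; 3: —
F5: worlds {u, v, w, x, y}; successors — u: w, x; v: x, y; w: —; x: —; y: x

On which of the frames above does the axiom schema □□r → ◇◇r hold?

This is the axiom for a generalized confluence (Geach) condition; its first-order frame correspondent is ∀x ∃w (xR²w ∧ xR²w).
F1: condition met.
F2: fails — at b but no w with bR²w and bR²w.
F3: fails — at s but no w* with sR²w* and sR²w*.
F4: fails — at 3 but no w with 3R²w and 3R²w.
F5: fails — at u but no t with uR²t and uR²t.

F1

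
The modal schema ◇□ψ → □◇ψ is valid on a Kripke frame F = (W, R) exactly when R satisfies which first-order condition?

Suppose ◇□ψ→□◇ψ is valid. Take Rxy, Rxz and set V(ψ)={w : Ryw}. Then □ψ at y so ◇□ψ at x, so □◇ψ at x, so ◇ψ at z, giving w with Rzw and Ryw.

convergence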